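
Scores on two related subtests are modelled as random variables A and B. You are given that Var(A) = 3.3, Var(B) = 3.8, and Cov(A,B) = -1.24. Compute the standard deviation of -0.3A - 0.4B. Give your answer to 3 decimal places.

0.779

Var(-0.3A - 0.4B) = (-0.3)²·Var(A) + (-0.4)²·Var(B) + 2·(-0.3)·(-0.4)·Cov(A,B)
= 0.09·3.3 + 0.16·3.8 + 0.24·-1.24 = 0.6074
sd(-0.3A - 0.4B) = √0.6074 ≈ 0.779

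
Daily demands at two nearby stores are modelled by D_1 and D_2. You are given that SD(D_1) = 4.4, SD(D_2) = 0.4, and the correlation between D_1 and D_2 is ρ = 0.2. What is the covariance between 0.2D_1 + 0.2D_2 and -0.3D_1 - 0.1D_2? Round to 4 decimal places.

Var(D_1) = (4.4)² = 19.36;  Var(D_2) = (0.4)² = 0.16
Cov(D_1,D_2) = ρ·SD(D_1)·SD(D_2) = 0.2·4.4·0.4 = 0.352
Cov(0.2D_1 + 0.2D_2, -0.3D_1 - 0.1D_2) = (0.2)(-0.3)Var(D_1) + (0.2)(-0.1)Var(D_2) + [(0.2)(-0.1) + (0.2)(-0.3)]Cov(D_1,D_2)
= -0.06·19.36 + -0.02·0.16 + -0.08·0.352 = -1.19296

-1.1930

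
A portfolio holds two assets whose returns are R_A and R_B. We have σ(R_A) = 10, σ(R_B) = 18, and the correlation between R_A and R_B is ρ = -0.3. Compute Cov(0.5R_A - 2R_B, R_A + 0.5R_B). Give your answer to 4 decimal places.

V(R_A) = (10)² = 100;  V(R_B) = (18)² = 324
Cov(R_A,R_B) = ρ·σ(R_A)·σ(R_B) = -0.3·10·18 = -54
Cov(0.5R_A - 2R_B, R_A + 0.5R_B) = (0.5)(1)V(R_A) + (-2)(0.5)V(R_B) + [(0.5)(0.5) + (-2)(1)]Cov(R_A,R_B)
= 0.5·100 + -1·324 + -1.75·-54 = -179.5

-179.5000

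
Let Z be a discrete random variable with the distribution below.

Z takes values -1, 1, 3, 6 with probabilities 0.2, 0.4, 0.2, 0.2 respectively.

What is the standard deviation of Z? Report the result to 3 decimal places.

2.366

E[Z] = (-1)(0.2) + (1)(0.4) + (3)(0.2) + (6)(0.2) = 2
E[Z²] = (-1)²(0.2) + (1)²(0.4) + (3)²(0.2) + (6)²(0.2) = 9.6
V(Z) = E[Z²] − (E[Z])² = 9.6 − (2)² = 5.6
sd(Z) = √5.6 ≈ 2.366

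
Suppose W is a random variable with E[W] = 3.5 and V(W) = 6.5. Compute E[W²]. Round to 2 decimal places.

18.75

E[W²] = V(W) + (E[W])² = 6.5 + (3.5)² = 18.75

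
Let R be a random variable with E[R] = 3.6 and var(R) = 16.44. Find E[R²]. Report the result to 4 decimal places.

E[R²] = var(R) + (E[R])² = 16.44 + (3.6)² = 29.4

29.4000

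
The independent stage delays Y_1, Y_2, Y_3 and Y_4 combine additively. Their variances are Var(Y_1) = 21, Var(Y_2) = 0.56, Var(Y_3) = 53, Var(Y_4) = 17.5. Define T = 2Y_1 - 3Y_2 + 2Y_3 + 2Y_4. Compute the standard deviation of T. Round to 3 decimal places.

19.262

By independence, Var(T) = (2)²Var(Y_1) + (-3)²Var(Y_2) + (2)²Var(Y_3) + (2)²Var(Y_4)
= (2)²·21 + (-3)²·0.56 + (2)²·53 + (2)²·17.5 = 371.04
sd(T) = √371.04 ≈ 19.262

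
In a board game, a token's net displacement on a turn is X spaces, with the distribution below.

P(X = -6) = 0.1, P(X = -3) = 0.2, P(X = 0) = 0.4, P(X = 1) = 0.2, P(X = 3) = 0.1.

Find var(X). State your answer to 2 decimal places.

6.01

E[X] = (-6)(0.1) + (-3)(0.2) + (0)(0.4) + (1)(0.2) + (3)(0.1) = -0.7
E[X²] = (-6)²(0.1) + (-3)²(0.2) + (0)²(0.4) + (1)²(0.2) + (3)²(0.1) = 6.5
var(X) = E[X²] − (E[X])² = 6.5 − (-0.7)² = 6.01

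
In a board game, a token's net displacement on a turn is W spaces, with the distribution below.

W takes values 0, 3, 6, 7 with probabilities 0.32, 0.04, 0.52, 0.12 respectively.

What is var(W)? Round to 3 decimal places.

8.314

E[W] = (0)(0.32) + (3)(0.04) + (6)(0.52) + (7)(0.12) = 4.08
E[W²] = (0)²(0.32) + (3)²(0.04) + (6)²(0.52) + (7)²(0.12) = 24.96
var(W) = E[W²] − (E[W])² = 24.96 − (4.08)² = 8.3136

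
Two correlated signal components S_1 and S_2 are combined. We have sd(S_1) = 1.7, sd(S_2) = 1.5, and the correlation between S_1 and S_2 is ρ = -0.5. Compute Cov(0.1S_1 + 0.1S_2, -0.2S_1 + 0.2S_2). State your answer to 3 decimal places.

-0.013

Var(S_1) = (1.7)² = 2.89;  Var(S_2) = (1.5)² = 2.25
Cov(S_1,S_2) = ρ·sd(S_1)·sd(S_2) = -0.5·1.7·1.5 = -1.275
Cov(0.1S_1 + 0.1S_2, -0.2S_1 + 0.2S_2) = (0.1)(-0.2)Var(S_1) + (0.1)(0.2)Var(S_2) + [(0.1)(0.2) + (0.1)(-0.2)]Cov(S_1,S_2)
= -0.02·2.89 + 0.02·2.25 + 0·-1.275 = -0.0128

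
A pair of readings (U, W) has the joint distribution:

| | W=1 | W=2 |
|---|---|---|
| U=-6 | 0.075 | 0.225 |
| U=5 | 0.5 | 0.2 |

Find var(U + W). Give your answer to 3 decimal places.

E[U] = 1.7,  E[W] = 1.425,  E[UW] = 1.35
var(U) = 28.3 − (1.7)² = 25.41;  var(W) = 2.275 − (1.425)² = 0.244375
Cov(U,W) = 1.35 − (1.7)(1.425) = -1.0725
var(U + W) = (1)²·25.41 + (1)²·0.244375 + 2·(1)·(1)·-1.0725 = 23.509375

23.509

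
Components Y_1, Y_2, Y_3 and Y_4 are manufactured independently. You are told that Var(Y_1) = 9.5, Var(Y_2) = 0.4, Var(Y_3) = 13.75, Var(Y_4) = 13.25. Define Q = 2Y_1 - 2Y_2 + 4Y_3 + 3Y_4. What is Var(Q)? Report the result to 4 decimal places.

378.8500

By independence, Var(Q) = (2)²Var(Y_1) + (-2)²Var(Y_2) + (4)²Var(Y_3) + (3)²Var(Y_4)
= (2)²·9.5 + (-2)²·0.4 + (4)²·13.75 + (3)²·13.25 = 378.85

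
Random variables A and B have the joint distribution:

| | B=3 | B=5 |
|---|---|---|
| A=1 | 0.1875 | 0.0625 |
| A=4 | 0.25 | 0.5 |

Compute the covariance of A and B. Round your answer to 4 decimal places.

0.4688

E[A] = 3.25,  E[B] = 4.125
E[AB] = 13.875
Cov(A,B) = E[AB] − E[A]E[B] = 13.875 − (3.25)(4.125) = 0.46875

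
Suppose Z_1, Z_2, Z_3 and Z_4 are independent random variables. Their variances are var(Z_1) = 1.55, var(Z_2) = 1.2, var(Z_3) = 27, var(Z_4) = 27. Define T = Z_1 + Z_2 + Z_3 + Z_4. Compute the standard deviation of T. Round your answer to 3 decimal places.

By independence, var(T) = (1)²var(Z_1) + (1)²var(Z_2) + (1)²var(Z_3) + (1)²var(Z_4)
= (1)²·1.55 + (1)²·1.2 + (1)²·27 + (1)²·27 = 56.75
SD(T) = √56.75 ≈ 7.533

7.533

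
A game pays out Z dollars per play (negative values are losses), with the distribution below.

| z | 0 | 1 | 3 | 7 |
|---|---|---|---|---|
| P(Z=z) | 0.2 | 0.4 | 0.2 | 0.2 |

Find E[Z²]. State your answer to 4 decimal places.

E[Z²] = (0)²(0.2) + (1)²(0.4) + (3)²(0.2) + (7)²(0.2) = 12

12.0000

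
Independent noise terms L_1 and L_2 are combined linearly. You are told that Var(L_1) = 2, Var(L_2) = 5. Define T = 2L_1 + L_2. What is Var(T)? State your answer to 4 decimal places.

By independence, Var(T) = (2)²Var(L_1) + (1)²Var(L_2)
= (2)²·2 + (1)²·5 = 13

13.0000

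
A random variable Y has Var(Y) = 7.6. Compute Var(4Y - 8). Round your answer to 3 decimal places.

Var(4Y - 8) = (4)²·Var(Y) = 16·7.6 = 121.6

121.600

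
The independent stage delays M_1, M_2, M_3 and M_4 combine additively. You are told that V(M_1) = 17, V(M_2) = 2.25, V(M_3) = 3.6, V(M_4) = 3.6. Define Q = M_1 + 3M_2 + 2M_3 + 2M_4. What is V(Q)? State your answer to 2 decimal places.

By independence, V(Q) = (1)²V(M_1) + (3)²V(M_2) + (2)²V(M_3) + (2)²V(M_4)
= (1)²·17 + (3)²·2.25 + (2)²·3.6 + (2)²·3.6 = 66.05

66.05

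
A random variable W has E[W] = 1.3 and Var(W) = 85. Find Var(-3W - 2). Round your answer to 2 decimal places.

765.00

Var(-3W - 2) = (-3)²·Var(W) = 9·85 = 765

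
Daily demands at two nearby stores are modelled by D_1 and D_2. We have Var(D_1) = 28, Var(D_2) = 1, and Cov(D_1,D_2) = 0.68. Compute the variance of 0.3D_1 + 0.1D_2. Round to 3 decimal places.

2.571

Var(0.3D_1 + 0.1D_2) = (0.3)²·Var(D_1) + (0.1)²·Var(D_2) + 2·(0.3)·(0.1)·Cov(D_1,D_2)
= 0.09·28 + 0.01·1 + 0.06·0.68 = 2.5708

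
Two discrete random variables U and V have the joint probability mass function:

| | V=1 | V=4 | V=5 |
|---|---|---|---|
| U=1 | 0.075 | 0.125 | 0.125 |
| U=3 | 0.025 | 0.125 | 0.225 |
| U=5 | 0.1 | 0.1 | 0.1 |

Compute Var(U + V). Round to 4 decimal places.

E[U] = 2.95,  E[V] = 3.85,  E[UV] = 11.15
Var(U) = 11.2 − (2.95)² = 2.4975;  Var(V) = 17.05 − (3.85)² = 2.2275
Cov(U,V) = 11.15 − (2.95)(3.85) = -0.2075
Var(U + V) = (1)²·2.4975 + (1)²·2.2275 + 2·(1)·(1)·-0.2075 = 4.31

4.3100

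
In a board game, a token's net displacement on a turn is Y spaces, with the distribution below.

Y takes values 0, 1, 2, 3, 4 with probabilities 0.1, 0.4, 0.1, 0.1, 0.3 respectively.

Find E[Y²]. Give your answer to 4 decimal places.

E[Y²] = (0)²(0.1) + (1)²(0.4) + (2)²(0.1) + (3)²(0.1) + (4)²(0.3) = 6.5

6.5000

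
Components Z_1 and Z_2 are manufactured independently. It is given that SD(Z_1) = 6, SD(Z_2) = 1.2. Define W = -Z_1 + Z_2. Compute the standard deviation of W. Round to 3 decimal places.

Var(Z_1) = 36, Var(Z_2) = 1.44
By independence, Var(W) = (-1)²Var(Z_1) + (1)²Var(Z_2)
= (-1)²·36 + (1)²·1.44 = 37.44
SD(W) = √37.44 ≈ 6.119

6.119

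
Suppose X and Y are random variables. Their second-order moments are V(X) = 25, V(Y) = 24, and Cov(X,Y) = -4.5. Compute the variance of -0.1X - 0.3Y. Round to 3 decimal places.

2.140

V(-0.1X - 0.3Y) = (-0.1)²·V(X) + (-0.3)²·V(Y) + 2·(-0.1)·(-0.3)·Cov(X,Y)
= 0.01·25 + 0.09·24 + 0.06·-4.5 = 2.14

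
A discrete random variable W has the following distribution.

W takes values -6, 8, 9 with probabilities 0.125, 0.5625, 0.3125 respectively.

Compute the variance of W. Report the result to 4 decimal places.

22.7461

E[W] = (-6)(0.125) + (8)(0.5625) + (9)(0.3125) = 6.5625
E[W²] = (-6)²(0.125) + (8)²(0.5625) + (9)²(0.3125) = 65.8125
var(W) = E[W²] − (E[W])² = 65.8125 − (6.5625)² = 22.74609375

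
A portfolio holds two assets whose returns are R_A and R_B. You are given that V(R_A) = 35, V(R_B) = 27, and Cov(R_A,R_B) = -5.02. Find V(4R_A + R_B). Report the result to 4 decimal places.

V(4R_A + R_B) = (4)²·V(R_A) + (1)²·V(R_B) + 2·(4)·(1)·Cov(R_A,R_B)
= 16·35 + 1·27 + 8·-5.02 = 546.84

546.8400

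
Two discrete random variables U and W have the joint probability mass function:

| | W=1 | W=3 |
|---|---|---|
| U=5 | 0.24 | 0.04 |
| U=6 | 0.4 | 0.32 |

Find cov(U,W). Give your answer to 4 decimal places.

E[U] = 5.72,  E[W] = 1.72
E[UW] = 9.96
cov(U,W) = E[UW] − E[U]E[W] = 9.96 − (5.72)(1.72) = 0.1216

0.1216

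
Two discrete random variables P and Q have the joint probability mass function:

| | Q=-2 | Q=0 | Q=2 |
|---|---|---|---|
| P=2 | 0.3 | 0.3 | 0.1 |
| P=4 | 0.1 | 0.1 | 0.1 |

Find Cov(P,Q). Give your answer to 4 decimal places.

E[P] = 2.6,  E[Q] = -0.4
E[PQ] = -0.8
Cov(P,Q) = E[PQ] − E[P]E[Q] = -0.8 − (2.6)(-0.4) = 0.24

0.2400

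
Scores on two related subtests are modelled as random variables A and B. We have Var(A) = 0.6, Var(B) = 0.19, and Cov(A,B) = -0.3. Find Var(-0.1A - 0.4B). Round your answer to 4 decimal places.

Var(-0.1A - 0.4B) = (-0.1)²·Var(A) + (-0.4)²·Var(B) + 2·(-0.1)·(-0.4)·Cov(A,B)
= 0.01·0.6 + 0.16·0.19 + 0.08·-0.3 = 0.0124

0.0124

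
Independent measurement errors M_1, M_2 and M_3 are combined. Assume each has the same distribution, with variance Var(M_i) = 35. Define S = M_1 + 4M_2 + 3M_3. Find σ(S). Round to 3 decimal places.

By independence, Var(S) = (1)²Var(M_1) + (4)²Var(M_2) + (3)²Var(M_3)
= (1)²·35 + (4)²·35 + (3)²·35 = 910
σ(S) = √910 ≈ 30.166

30.166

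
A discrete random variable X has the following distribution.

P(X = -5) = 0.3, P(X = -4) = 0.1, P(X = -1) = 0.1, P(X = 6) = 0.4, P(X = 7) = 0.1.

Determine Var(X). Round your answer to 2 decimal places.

27.29

E[X] = (-5)(0.3) + (-4)(0.1) + (-1)(0.1) + (6)(0.4) + (7)(0.1) = 1.1
E[X²] = (-5)²(0.3) + (-4)²(0.1) + (-1)²(0.1) + (6)²(0.4) + (7)²(0.1) = 28.5
Var(X) = E[X²] − (E[X])² = 28.5 − (1.1)² = 27.29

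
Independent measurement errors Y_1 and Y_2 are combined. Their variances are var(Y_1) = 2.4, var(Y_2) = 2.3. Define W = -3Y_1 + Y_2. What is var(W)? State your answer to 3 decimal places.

By independence, var(W) = (-3)²var(Y_1) + (1)²var(Y_2)
= (-3)²·2.4 + (1)²·2.3 = 23.9

23.900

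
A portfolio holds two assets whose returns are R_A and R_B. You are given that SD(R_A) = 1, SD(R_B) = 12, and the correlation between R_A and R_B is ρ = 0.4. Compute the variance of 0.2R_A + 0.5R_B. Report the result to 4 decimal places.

var(R_A) = (1)² = 1;  var(R_B) = (12)² = 144
cov(R_A,R_B) = ρ·SD(R_A)·SD(R_B) = 0.4·1·12 = 4.8
var(0.2R_A + 0.5R_B) = (0.2)²·var(R_A) + (0.5)²·var(R_B) + 2·(0.2)·(0.5)·cov(R_A,R_B)
= 0.04·1 + 0.25·144 + 0.2·4.8 = 37

37.0000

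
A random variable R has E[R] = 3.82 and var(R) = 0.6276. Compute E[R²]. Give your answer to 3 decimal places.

E[R²] = var(R) + (E[R])² = 0.6276 + (3.82)² = 15.22

15.220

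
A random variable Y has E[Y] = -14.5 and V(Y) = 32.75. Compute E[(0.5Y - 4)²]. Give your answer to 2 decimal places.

E[0.5Y - 4] = 0.5·-14.5 − 4 = -11.25
V(0.5Y - 4) = (0.5)²·32.75 = 8.1875
E[(0.5Y - 4)²] = V((0.5Y - 4)) + (E[(0.5Y - 4)])² = 8.1875 + (-11.25)² = 134.75

134.75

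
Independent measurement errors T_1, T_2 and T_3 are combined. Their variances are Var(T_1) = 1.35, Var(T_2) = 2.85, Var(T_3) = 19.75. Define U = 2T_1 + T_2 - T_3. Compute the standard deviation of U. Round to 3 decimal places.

5.292

By independence, Var(U) = (2)²Var(T_1) + (1)²Var(T_2) + (-1)²Var(T_3)
= (2)²·1.35 + (1)²·2.85 + (-1)²·19.75 = 28
sd(U) = √28 ≈ 5.292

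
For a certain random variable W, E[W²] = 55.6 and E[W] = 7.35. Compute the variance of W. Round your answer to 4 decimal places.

1.5775

V(W) = 55.6 − (7.35)² = 1.5775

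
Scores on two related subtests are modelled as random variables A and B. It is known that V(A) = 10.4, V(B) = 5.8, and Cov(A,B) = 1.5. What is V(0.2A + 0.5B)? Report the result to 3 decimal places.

V(0.2A + 0.5B) = (0.2)²·V(A) + (0.5)²·V(B) + 2·(0.2)·(0.5)·Cov(A,B)
= 0.04·10.4 + 0.25·5.8 + 0.2·1.5 = 2.166

2.166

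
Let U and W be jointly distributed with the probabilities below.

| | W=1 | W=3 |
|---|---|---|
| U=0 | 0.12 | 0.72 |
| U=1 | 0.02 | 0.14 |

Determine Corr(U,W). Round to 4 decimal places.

E[U] = 0.16,  E[W] = 2.72
E[UW] = 0.44
Cov(U,W) = E[UW] − E[U]E[W] = 0.44 − (0.16)(2.72) = 0.0048
V(U) = 0.1344,  V(W) = 0.4816
ρ = 0.0048 / √(0.1344·0.4816) ≈ 0.0189

0.0189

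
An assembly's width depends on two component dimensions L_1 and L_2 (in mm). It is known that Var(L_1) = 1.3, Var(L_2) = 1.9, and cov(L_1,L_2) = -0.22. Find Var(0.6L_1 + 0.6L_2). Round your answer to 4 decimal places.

Var(0.6L_1 + 0.6L_2) = (0.6)²·Var(L_1) + (0.6)²·Var(L_2) + 2·(0.6)·(0.6)·cov(L_1,L_2)
= 0.36·1.3 + 0.36·1.9 + 0.72·-0.22 = 0.9936

0.9936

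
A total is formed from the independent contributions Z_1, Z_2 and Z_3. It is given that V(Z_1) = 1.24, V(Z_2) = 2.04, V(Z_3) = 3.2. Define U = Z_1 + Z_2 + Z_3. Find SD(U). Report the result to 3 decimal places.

By independence, V(U) = (1)²V(Z_1) + (1)²V(Z_2) + (1)²V(Z_3)
= (1)²·1.24 + (1)²·2.04 + (1)²·3.2 = 6.48
SD(U) = √6.48 ≈ 2.546

2.546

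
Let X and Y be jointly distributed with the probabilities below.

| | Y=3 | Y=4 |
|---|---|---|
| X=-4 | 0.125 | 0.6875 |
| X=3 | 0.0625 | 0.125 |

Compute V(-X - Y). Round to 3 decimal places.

7.234

E[X] = -2.6875,  E[Y] = 3.8125,  E[XY] = -10.4375
V(X) = 14.6875 − (-2.6875)² = 7.46484375;  V(Y) = 14.6875 − (3.8125)² = 0.15234375
cov(X,Y) = -10.4375 − (-2.6875)(3.8125) = -0.19140625
V(-X - Y) = (-1)²·7.46484375 + (-1)²·0.15234375 + 2·(-1)·(-1)·-0.19140625 = 7.234375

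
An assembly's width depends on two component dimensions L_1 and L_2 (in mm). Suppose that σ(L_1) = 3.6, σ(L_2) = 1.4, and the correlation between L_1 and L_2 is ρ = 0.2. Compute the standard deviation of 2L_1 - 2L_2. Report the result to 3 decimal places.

7.184

V(L_1) = (3.6)² = 12.96;  V(L_2) = (1.4)² = 1.96
Cov(L_1,L_2) = ρ·σ(L_1)·σ(L_2) = 0.2·3.6·1.4 = 1.008
V(2L_1 - 2L_2) = (2)²·V(L_1) + (-2)²·V(L_2) + 2·(2)·(-2)·Cov(L_1,L_2)
= 4·12.96 + 4·1.96 + -8·1.008 = 51.616
σ(2L_1 - 2L_2) = √51.616 ≈ 7.184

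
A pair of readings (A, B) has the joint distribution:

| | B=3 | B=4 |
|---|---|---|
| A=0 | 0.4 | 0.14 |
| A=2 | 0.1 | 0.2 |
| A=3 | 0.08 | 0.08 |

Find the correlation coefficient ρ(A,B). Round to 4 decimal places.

0.3111

E[A] = 1.08,  E[B] = 3.42
E[AB] = 3.88
Cov(A,B) = E[AB] − E[A]E[B] = 3.88 − (1.08)(3.42) = 0.1864
Var(A) = 1.4736,  Var(B) = 0.2436
ρ = 0.1864 / √(1.4736·0.2436) ≈ 0.3111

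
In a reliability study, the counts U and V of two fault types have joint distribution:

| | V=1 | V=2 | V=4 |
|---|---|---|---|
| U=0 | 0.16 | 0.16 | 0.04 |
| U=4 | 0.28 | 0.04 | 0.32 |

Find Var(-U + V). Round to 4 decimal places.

E[U] = 2.56,  E[V] = 2.28,  E[UV] = 6.56
Var(U) = 10.24 − (2.56)² = 3.6864;  Var(V) = 7 − (2.28)² = 1.8016
Cov(U,V) = 6.56 − (2.56)(2.28) = 0.7232
Var(-U + V) = (-1)²·3.6864 + (1)²·1.8016 + 2·(-1)·(1)·0.7232 = 4.0416

4.0416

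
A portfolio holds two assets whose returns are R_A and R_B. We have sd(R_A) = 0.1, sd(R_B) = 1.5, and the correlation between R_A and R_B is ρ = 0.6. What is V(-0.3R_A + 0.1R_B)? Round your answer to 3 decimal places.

0.018

V(R_A) = (0.1)² = 0.01;  V(R_B) = (1.5)² = 2.25
Cov(R_A,R_B) = ρ·sd(R_A)·sd(R_B) = 0.6·0.1·1.5 = 0.09
V(-0.3R_A + 0.1R_B) = (-0.3)²·V(R_A) + (0.1)²·V(R_B) + 2·(-0.3)·(0.1)·Cov(R_A,R_B)
= 0.09·0.01 + 0.01·2.25 + -0.06·0.09 = 0.018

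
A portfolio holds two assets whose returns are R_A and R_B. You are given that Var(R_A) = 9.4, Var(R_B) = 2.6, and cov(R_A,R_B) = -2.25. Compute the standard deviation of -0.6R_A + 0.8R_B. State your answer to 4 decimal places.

Var(-0.6R_A + 0.8R_B) = (-0.6)²·Var(R_A) + (0.8)²·Var(R_B) + 2·(-0.6)·(0.8)·cov(R_A,R_B)
= 0.36·9.4 + 0.64·2.6 + -0.96·-2.25 = 7.208
SD(-0.6R_A + 0.8R_B) = √7.208 ≈ 2.6848

2.6848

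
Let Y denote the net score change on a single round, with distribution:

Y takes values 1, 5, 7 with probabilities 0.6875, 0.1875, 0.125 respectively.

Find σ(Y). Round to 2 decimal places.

2.29

E[Y] = (1)(0.6875) + (5)(0.1875) + (7)(0.125) = 2.5
E[Y²] = (1)²(0.6875) + (5)²(0.1875) + (7)²(0.125) = 11.5
Var(Y) = E[Y²] − (E[Y])² = 11.5 − (2.5)² = 5.25
σ(Y) = √5.25 ≈ 2.29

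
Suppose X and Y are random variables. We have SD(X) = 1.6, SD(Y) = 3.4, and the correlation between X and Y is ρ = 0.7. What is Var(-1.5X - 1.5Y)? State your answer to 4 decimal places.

48.9060

Var(X) = (1.6)² = 2.56;  Var(Y) = (3.4)² = 11.56
Cov(X,Y) = ρ·SD(X)·SD(Y) = 0.7·1.6·3.4 = 3.808
Var(-1.5X - 1.5Y) = (-1.5)²·Var(X) + (-1.5)²·Var(Y) + 2·(-1.5)·(-1.5)·Cov(X,Y)
= 2.25·2.56 + 2.25·11.56 + 4.5·3.808 = 48.906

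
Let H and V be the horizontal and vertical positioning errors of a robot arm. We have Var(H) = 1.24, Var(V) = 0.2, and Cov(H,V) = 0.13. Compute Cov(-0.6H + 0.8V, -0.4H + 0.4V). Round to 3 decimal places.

0.289

Cov(-0.6H + 0.8V, -0.4H + 0.4V) = (-0.6)(-0.4)Var(H) + (0.8)(0.4)Var(V) + [(-0.6)(0.4) + (0.8)(-0.4)]Cov(H,V)
= 0.24·1.24 + 0.32·0.2 + -0.56·0.13 = 0.2888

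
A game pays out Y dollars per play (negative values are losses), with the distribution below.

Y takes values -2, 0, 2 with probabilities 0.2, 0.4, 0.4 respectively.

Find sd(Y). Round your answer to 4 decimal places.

E[Y] = (-2)(0.2) + (0)(0.4) + (2)(0.4) = 0.4
E[Y²] = (-2)²(0.2) + (0)²(0.4) + (2)²(0.4) = 2.4
Var(Y) = E[Y²] − (E[Y])² = 2.4 − (0.4)² = 2.24
sd(Y) = √2.24 ≈ 1.4967

1.4967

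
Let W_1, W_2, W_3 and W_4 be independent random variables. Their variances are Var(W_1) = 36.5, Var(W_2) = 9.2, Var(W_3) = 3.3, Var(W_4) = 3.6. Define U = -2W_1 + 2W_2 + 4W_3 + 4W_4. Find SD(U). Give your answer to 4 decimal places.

17.1231

By independence, Var(U) = (-2)²Var(W_1) + (2)²Var(W_2) + (4)²Var(W_3) + (4)²Var(W_4)
= (-2)²·36.5 + (2)²·9.2 + (4)²·3.3 + (4)²·3.6 = 293.2
SD(U) = √293.2 ≈ 17.1231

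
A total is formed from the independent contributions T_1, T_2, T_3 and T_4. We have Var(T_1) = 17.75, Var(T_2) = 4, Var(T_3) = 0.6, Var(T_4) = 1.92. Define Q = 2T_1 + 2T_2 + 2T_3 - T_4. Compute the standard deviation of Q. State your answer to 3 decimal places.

9.556

By independence, Var(Q) = (2)²Var(T_1) + (2)²Var(T_2) + (2)²Var(T_3) + (-1)²Var(T_4)
= (2)²·17.75 + (2)²·4 + (2)²·0.6 + (-1)²·1.92 = 91.32
SD(Q) = √91.32 ≈ 9.556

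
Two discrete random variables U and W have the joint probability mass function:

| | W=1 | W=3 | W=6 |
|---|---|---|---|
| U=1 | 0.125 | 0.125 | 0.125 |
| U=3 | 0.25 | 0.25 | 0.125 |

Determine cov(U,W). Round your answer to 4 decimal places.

E[U] = 2.25,  E[W] = 3
E[UW] = 6.5
cov(U,W) = E[UW] − E[U]E[W] = 6.5 − (2.25)(3) = -0.25

-0.2500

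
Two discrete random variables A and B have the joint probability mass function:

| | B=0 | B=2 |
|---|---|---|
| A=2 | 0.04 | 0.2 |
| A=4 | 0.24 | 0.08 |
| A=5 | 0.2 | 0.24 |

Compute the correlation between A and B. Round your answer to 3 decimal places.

E[A] = 3.96,  E[B] = 1.04
E[AB] = 3.84
Cov(A,B) = E[AB] − E[A]E[B] = 3.84 − (3.96)(1.04) = -0.2784
var(A) = 1.3984,  var(B) = 0.9984
ρ = -0.2784 / √(1.3984·0.9984) ≈ -0.236

-0.236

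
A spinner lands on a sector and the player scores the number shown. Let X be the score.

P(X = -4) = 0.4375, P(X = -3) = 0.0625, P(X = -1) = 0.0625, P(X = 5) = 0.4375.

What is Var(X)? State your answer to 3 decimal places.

18.527

E[X] = (-4)(0.4375) + (-3)(0.0625) + (-1)(0.0625) + (5)(0.4375) = 0.1875
E[X²] = (-4)²(0.4375) + (-3)²(0.0625) + (-1)²(0.0625) + (5)²(0.4375) = 18.5625
Var(X) = E[X²] − (E[X])² = 18.5625 − (0.1875)² = 18.52734375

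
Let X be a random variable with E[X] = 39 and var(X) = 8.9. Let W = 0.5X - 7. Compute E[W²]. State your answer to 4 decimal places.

158.4750

E[0.5X - 7] = 0.5·39 − 7 = 12.5
var(0.5X - 7) = (0.5)²·8.9 = 2.225
E[W²] = var(W) + (E[W])² = 2.225 + (12.5)² = 158.475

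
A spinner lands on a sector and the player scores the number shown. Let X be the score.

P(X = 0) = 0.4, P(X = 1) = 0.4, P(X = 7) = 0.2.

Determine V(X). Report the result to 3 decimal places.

6.960

E[X] = (0)(0.4) + (1)(0.4) + (7)(0.2) = 1.8
E[X²] = (0)²(0.4) + (1)²(0.4) + (7)²(0.2) = 10.2
V(X) = E[X²] − (E[X])² = 10.2 − (1.8)² = 6.96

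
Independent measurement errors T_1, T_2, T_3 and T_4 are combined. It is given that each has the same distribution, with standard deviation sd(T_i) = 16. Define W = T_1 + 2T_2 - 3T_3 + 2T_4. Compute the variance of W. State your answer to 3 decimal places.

4608.000

Var(T_i) = (16)² = 256
By independence, Var(W) = (1)²Var(T_1) + (2)²Var(T_2) + (-3)²Var(T_3) + (2)²Var(T_4)
= (1)²·256 + (2)²·256 + (-3)²·256 + (2)²·256 = 4608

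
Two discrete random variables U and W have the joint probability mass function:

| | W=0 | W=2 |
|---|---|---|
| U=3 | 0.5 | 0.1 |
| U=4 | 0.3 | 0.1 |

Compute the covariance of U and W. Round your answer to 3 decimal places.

E[U] = 3.4,  E[W] = 0.4
E[UW] = 1.4
Cov(U,W) = E[UW] − E[U]E[W] = 1.4 − (3.4)(0.4) = 0.04

0.040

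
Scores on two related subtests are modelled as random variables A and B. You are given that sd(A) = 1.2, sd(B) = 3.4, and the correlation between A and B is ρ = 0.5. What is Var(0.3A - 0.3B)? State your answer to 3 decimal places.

Var(A) = (1.2)² = 1.44;  Var(B) = (3.4)² = 11.56
cov(A,B) = ρ·sd(A)·sd(B) = 0.5·1.2·3.4 = 2.04
Var(0.3A - 0.3B) = (0.3)²·Var(A) + (-0.3)²·Var(B) + 2·(0.3)·(-0.3)·cov(A,B)
= 0.09·1.44 + 0.09·11.56 + -0.18·2.04 = 0.8028

0.803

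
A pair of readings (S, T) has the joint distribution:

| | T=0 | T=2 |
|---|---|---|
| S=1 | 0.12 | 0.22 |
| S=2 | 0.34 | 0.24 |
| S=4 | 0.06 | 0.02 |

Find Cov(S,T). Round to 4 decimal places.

E[S] = 1.82,  E[T] = 0.96
E[ST] = 1.56
Cov(S,T) = E[ST] − E[S]E[T] = 1.56 − (1.82)(0.96) = -0.1872

-0.1872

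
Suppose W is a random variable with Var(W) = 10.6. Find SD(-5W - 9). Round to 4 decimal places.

16.2788

Var(-5W - 9) = (-5)²·10.6 = 265
SD(-5W - 9) = √265 ≈ 16.2788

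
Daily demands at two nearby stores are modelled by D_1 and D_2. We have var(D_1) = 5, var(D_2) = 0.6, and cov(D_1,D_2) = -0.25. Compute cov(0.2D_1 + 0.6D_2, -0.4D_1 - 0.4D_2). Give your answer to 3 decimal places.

cov(0.2D_1 + 0.6D_2, -0.4D_1 - 0.4D_2) = (0.2)(-0.4)var(D_1) + (0.6)(-0.4)var(D_2) + [(0.2)(-0.4) + (0.6)(-0.4)]cov(D_1,D_2)
= -0.08·5 + -0.24·0.6 + -0.32·-0.25 = -0.464

-0.464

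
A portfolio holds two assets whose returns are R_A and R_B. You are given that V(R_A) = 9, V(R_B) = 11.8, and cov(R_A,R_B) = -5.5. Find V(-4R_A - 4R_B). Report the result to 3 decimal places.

V(-4R_A - 4R_B) = (-4)²·V(R_A) + (-4)²·V(R_B) + 2·(-4)·(-4)·cov(R_A,R_B)
= 16·9 + 16·11.8 + 32·-5.5 = 156.8

156.800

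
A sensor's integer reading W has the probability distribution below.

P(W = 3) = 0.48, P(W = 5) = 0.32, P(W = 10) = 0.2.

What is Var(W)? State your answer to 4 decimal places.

6.9184

E[W] = (3)(0.48) + (5)(0.32) + (10)(0.2) = 5.04
E[W²] = (3)²(0.48) + (5)²(0.32) + (10)²(0.2) = 32.32
Var(W) = E[W²] − (E[W])² = 32.32 − (5.04)² = 6.9184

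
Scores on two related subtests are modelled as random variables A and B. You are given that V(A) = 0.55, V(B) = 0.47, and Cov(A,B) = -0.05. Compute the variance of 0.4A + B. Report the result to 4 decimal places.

V(0.4A + B) = (0.4)²·V(A) + (1)²·V(B) + 2·(0.4)·(1)·Cov(A,B)
= 0.16·0.55 + 1·0.47 + 0.8·-0.05 = 0.518

0.5180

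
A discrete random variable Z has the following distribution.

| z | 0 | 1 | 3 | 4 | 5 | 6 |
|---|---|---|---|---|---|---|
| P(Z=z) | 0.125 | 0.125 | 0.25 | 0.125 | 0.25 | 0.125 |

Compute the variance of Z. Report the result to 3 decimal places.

E[Z] = (0)(0.125) + (1)(0.125) + (3)(0.25) + (4)(0.125) + (5)(0.25) + (6)(0.125) = 3.375
E[Z²] = (0)²(0.125) + (1)²(0.125) + (3)²(0.25) + (4)²(0.125) + (5)²(0.25) + (6)²(0.125) = 15.125
V(Z) = E[Z²] − (E[Z])² = 15.125 − (3.375)² = 3.734375

3.734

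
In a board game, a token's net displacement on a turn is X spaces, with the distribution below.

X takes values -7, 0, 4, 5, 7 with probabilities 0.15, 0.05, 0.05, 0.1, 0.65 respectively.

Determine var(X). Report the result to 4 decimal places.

24.8600

E[X] = (-7)(0.15) + (0)(0.05) + (4)(0.05) + (5)(0.1) + (7)(0.65) = 4.2
E[X²] = (-7)²(0.15) + (0)²(0.05) + (4)²(0.05) + (5)²(0.1) + (7)²(0.65) = 42.5
var(X) = E[X²] − (E[X])² = 42.5 − (4.2)² = 24.86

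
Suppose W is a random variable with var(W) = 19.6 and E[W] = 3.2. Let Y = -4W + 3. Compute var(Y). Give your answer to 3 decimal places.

313.600

var(-4W + 3) = (-4)²·var(W) = 16·19.6 = 313.6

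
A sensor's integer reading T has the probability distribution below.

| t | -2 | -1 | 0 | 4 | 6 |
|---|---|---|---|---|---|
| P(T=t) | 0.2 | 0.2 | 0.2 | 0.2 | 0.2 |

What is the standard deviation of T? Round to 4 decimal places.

E[T] = (-2)(0.2) + (-1)(0.2) + (0)(0.2) + (4)(0.2) + (6)(0.2) = 1.4
E[T²] = (-2)²(0.2) + (-1)²(0.2) + (0)²(0.2) + (4)²(0.2) + (6)²(0.2) = 11.4
Var(T) = E[T²] − (E[T])² = 11.4 − (1.4)² = 9.44
SD(T) = √9.44 ≈ 3.0725

3.0725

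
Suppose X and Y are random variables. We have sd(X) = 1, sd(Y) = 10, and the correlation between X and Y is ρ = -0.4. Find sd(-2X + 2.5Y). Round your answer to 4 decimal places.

Var(X) = (1)² = 1;  Var(Y) = (10)² = 100
Cov(X,Y) = ρ·sd(X)·sd(Y) = -0.4·1·10 = -4
Var(-2X + 2.5Y) = (-2)²·Var(X) + (2.5)²·Var(Y) + 2·(-2)·(2.5)·Cov(X,Y)
= 4·1 + 6.25·100 + -10·-4 = 669
sd(-2X + 2.5Y) = √669 ≈ 25.8650

25.8650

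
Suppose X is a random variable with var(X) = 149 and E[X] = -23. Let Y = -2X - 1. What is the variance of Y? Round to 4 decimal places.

var(-2X - 1) = (-2)²·var(X) = 4·149 = 596

596.0000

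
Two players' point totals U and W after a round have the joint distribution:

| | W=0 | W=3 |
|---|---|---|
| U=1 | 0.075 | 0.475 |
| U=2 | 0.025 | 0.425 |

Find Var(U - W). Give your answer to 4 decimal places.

0.9375

E[U] = 1.45,  E[W] = 2.7,  E[UW] = 3.975
Var(U) = 2.35 − (1.45)² = 0.2475;  Var(W) = 8.1 − (2.7)² = 0.81
Cov(U,W) = 3.975 − (1.45)(2.7) = 0.06
Var(U - W) = (1)²·0.2475 + (-1)²·0.81 + 2·(1)·(-1)·0.06 = 0.9375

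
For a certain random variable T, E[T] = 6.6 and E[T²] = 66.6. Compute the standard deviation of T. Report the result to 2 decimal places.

4.80

V(T) = 66.6 − (6.6)² = 23.04
SD(T) = √23.04 ≈ 4.80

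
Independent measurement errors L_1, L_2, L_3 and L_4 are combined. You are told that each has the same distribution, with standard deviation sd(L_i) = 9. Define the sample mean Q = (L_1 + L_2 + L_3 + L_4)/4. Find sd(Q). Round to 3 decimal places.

4.500

Var(L_i) = (9)² = 81
By independence, Var(Q) = (0.25)²Var(L_1) + (0.25)²Var(L_2) + (0.25)²Var(L_3) + (0.25)²Var(L_4)
= (0.25)²·81 + (0.25)²·81 + (0.25)²·81 + (0.25)²·81 = 20.25
sd(Q) = √20.25 ≈ 4.500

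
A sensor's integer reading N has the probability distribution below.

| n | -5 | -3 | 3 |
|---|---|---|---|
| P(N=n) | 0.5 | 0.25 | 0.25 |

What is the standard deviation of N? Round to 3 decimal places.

E[N] = (-5)(0.5) + (-3)(0.25) + (3)(0.25) = -2.5
E[N²] = (-5)²(0.5) + (-3)²(0.25) + (3)²(0.25) = 17
var(N) = E[N²] − (E[N])² = 17 − (-2.5)² = 10.75
SD(N) = √10.75 ≈ 3.279

3.279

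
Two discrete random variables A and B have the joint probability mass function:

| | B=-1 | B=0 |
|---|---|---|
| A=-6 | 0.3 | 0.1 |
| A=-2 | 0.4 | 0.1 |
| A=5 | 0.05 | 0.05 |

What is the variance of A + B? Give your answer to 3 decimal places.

E[A] = -2.9,  E[B] = -0.75,  E[AB] = 2.35
Var(A) = 18.9 − (-2.9)² = 10.49;  Var(B) = 0.75 − (-0.75)² = 0.1875
Cov(A,B) = 2.35 − (-2.9)(-0.75) = 0.175
Var(A + B) = (1)²·10.49 + (1)²·0.1875 + 2·(1)·(1)·0.175 = 11.0275

11.028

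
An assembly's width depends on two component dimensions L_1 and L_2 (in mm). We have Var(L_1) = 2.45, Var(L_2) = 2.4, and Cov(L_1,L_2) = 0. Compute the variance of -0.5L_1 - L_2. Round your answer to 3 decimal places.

3.013

Var(-0.5L_1 - L_2) = (-0.5)²·Var(L_1) + (-1)²·Var(L_2) + 2·(-0.5)·(-1)·Cov(L_1,L_2)
= 0.25·2.45 + 1·2.4 + 1·0 = 3.0125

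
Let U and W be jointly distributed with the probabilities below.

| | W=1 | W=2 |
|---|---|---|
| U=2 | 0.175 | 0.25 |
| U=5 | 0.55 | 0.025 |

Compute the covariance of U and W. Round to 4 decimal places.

E[U] = 3.725,  E[W] = 1.275
E[UW] = 4.35
Cov(U,W) = E[UW] − E[U]E[W] = 4.35 − (3.725)(1.275) = -0.399375

-0.3994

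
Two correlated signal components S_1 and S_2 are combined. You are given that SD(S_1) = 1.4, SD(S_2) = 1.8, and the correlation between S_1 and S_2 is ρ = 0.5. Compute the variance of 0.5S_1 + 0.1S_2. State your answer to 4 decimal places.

0.6484

Var(S_1) = (1.4)² = 1.96;  Var(S_2) = (1.8)² = 3.24
Cov(S_1,S_2) = ρ·SD(S_1)·SD(S_2) = 0.5·1.4·1.8 = 1.26
Var(0.5S_1 + 0.1S_2) = (0.5)²·Var(S_1) + (0.1)²·Var(S_2) + 2·(0.5)·(0.1)·Cov(S_1,S_2)
= 0.25·1.96 + 0.01·3.24 + 0.1·1.26 = 0.6484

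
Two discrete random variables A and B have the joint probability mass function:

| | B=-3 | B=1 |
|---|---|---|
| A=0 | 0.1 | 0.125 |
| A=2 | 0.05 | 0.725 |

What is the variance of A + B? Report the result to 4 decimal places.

3.7975

E[A] = 1.55,  E[B] = 0.4,  E[AB] = 1.15
var(A) = 3.1 − (1.55)² = 0.6975;  var(B) = 2.2 − (0.4)² = 2.04
Cov(A,B) = 1.15 − (1.55)(0.4) = 0.53
var(A + B) = (1)²·0.6975 + (1)²·2.04 + 2·(1)·(1)·0.53 = 3.7975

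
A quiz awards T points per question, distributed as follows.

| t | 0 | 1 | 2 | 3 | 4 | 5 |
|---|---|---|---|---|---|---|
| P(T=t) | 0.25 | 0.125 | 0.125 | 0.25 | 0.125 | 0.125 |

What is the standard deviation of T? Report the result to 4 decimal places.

E[T] = (0)(0.25) + (1)(0.125) + (2)(0.125) + (3)(0.25) + (4)(0.125) + (5)(0.125) = 2.25
E[T²] = (0)²(0.25) + (1)²(0.125) + (2)²(0.125) + (3)²(0.25) + (4)²(0.125) + (5)²(0.125) = 8
Var(T) = E[T²] − (E[T])² = 8 − (2.25)² = 2.9375
SD(T) = √2.9375 ≈ 1.7139

1.7139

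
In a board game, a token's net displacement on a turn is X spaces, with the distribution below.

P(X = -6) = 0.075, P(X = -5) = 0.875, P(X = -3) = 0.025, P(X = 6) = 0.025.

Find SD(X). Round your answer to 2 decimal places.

1.77

E[X] = (-6)(0.075) + (-5)(0.875) + (-3)(0.025) + (6)(0.025) = -4.75
E[X²] = (-6)²(0.075) + (-5)²(0.875) + (-3)²(0.025) + (6)²(0.025) = 25.7
V(X) = E[X²] − (E[X])² = 25.7 − (-4.75)² = 3.1375
SD(X) = √3.1375 ≈ 1.77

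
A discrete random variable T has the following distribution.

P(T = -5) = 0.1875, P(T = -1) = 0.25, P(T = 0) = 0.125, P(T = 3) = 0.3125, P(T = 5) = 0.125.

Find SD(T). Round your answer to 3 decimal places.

E[T] = (-5)(0.1875) + (-1)(0.25) + (0)(0.125) + (3)(0.3125) + (5)(0.125) = 0.375
E[T²] = (-5)²(0.1875) + (-1)²(0.25) + (0)²(0.125) + (3)²(0.3125) + (5)²(0.125) = 10.875
Var(T) = E[T²] − (E[T])² = 10.875 − (0.375)² = 10.734375
SD(T) = √10.734375 ≈ 3.276

3.276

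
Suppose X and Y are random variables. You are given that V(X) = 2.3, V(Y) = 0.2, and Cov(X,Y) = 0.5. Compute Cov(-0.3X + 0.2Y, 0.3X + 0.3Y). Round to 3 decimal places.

Cov(-0.3X + 0.2Y, 0.3X + 0.3Y) = (-0.3)(0.3)V(X) + (0.2)(0.3)V(Y) + [(-0.3)(0.3) + (0.2)(0.3)]Cov(X,Y)
= -0.09·2.3 + 0.06·0.2 + -0.03·0.5 = -0.21

-0.210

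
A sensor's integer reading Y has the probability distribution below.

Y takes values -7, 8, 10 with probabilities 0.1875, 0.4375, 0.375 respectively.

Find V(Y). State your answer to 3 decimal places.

39.434

E[Y] = (-7)(0.1875) + (8)(0.4375) + (10)(0.375) = 5.9375
E[Y²] = (-7)²(0.1875) + (8)²(0.4375) + (10)²(0.375) = 74.6875
V(Y) = E[Y²] − (E[Y])² = 74.6875 − (5.9375)² = 39.43359375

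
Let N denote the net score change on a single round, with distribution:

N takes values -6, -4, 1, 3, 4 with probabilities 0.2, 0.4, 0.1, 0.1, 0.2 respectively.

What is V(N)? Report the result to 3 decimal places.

15.240

E[N] = (-6)(0.2) + (-4)(0.4) + (1)(0.1) + (3)(0.1) + (4)(0.2) = -1.6
E[N²] = (-6)²(0.2) + (-4)²(0.4) + (1)²(0.1) + (3)²(0.1) + (4)²(0.2) = 17.8
V(N) = E[N²] − (E[N])² = 17.8 − (-1.6)² = 15.24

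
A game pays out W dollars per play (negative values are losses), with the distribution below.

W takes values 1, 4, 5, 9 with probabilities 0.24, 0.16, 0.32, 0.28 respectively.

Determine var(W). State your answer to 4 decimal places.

E[W] = (1)(0.24) + (4)(0.16) + (5)(0.32) + (9)(0.28) = 5
E[W²] = (1)²(0.24) + (4)²(0.16) + (5)²(0.32) + (9)²(0.28) = 33.48
var(W) = E[W²] − (E[W])² = 33.48 − (5)² = 8.48

8.4800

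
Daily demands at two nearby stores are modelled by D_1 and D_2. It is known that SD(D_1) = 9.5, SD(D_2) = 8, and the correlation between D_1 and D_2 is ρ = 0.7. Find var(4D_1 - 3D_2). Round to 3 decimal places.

743.200

var(D_1) = (9.5)² = 90.25;  var(D_2) = (8)² = 64
Cov(D_1,D_2) = ρ·SD(D_1)·SD(D_2) = 0.7·9.5·8 = 53.2
var(4D_1 - 3D_2) = (4)²·var(D_1) + (-3)²·var(D_2) + 2·(4)·(-3)·Cov(D_1,D_2)
= 16·90.25 + 9·64 + -24·53.2 = 743.2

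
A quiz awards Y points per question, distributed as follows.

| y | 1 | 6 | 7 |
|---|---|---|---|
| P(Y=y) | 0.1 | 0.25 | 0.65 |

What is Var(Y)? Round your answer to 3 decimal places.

E[Y] = (1)(0.1) + (6)(0.25) + (7)(0.65) = 6.15
E[Y²] = (1)²(0.1) + (6)²(0.25) + (7)²(0.65) = 40.95
Var(Y) = E[Y²] − (E[Y])² = 40.95 − (6.15)² = 3.1275

3.128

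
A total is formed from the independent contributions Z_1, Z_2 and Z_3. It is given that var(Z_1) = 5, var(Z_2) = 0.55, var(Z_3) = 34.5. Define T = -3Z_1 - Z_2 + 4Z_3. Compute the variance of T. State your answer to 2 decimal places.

By independence, var(T) = (-3)²var(Z_1) + (-1)²var(Z_2) + (4)²var(Z_3)
= (-3)²·5 + (-1)²·0.55 + (4)²·34.5 = 597.55

597.55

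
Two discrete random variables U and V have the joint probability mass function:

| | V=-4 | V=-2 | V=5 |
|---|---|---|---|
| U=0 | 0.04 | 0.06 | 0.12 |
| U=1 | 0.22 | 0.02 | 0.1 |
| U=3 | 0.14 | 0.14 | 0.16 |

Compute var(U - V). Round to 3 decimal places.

E[U] = 1.66,  E[V] = -0.14,  E[UV] = -0.54
var(U) = 4.3 − (1.66)² = 1.5444;  var(V) = 16.78 − (-0.14)² = 16.7604
Cov(U,V) = -0.54 − (1.66)(-0.14) = -0.3076
var(U - V) = (1)²·1.5444 + (-1)²·16.7604 + 2·(1)·(-1)·-0.3076 = 18.92

18.920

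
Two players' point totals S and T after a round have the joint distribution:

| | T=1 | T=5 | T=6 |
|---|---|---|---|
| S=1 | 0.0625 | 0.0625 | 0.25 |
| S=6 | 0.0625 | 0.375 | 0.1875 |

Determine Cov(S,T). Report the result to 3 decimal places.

E[S] = 4.125,  E[T] = 4.9375
E[ST] = 20.25
Cov(S,T) = E[ST] − E[S]E[T] = 20.25 − (4.125)(4.9375) = -0.1171875

-0.117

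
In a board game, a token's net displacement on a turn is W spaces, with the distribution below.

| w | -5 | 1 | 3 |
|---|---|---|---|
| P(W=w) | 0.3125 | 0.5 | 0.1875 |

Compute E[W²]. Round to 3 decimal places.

E[W²] = (-5)²(0.3125) + (1)²(0.5) + (3)²(0.1875) = 10

10.000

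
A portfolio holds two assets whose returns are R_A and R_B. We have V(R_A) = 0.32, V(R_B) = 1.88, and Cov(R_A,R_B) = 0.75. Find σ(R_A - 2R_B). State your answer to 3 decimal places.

2.200

V(R_A - 2R_B) = (1)²·V(R_A) + (-2)²·V(R_B) + 2·(1)·(-2)·Cov(R_A,R_B)
= 1·0.32 + 4·1.88 + -4·0.75 = 4.84
σ(R_A - 2R_B) = √4.84 ≈ 2.200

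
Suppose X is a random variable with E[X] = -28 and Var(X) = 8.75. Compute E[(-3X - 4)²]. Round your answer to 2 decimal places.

E[-3X - 4] = -3·-28 − 4 = 80
Var(-3X - 4) = (-3)²·8.75 = 78.75
E[(-3X - 4)²] = Var((-3X - 4)) + (E[(-3X - 4)])² = 78.75 + (80)² = 6478.75

6478.75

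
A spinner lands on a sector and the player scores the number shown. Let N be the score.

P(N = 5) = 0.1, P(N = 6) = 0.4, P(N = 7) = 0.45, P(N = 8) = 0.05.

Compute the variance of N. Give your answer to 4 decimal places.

E[N] = (5)(0.1) + (6)(0.4) + (7)(0.45) + (8)(0.05) = 6.45
E[N²] = (5)²(0.1) + (6)²(0.4) + (7)²(0.45) + (8)²(0.05) = 42.15
Var(N) = E[N²] − (E[N])² = 42.15 − (6.45)² = 0.5475

0.5475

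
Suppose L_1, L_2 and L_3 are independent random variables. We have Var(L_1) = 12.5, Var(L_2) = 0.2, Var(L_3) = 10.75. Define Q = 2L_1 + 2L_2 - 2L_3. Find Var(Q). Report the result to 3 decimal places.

93.800

By independence, Var(Q) = (2)²Var(L_1) + (2)²Var(L_2) + (-2)²Var(L_3)
= (2)²·12.5 + (2)²·0.2 + (-2)²·10.75 = 93.8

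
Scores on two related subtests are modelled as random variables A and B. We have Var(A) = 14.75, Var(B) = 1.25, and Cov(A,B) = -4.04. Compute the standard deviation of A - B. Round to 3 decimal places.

4.907

Var(A - B) = (1)²·Var(A) + (-1)²·Var(B) + 2·(1)·(-1)·Cov(A,B)
= 1·14.75 + 1·1.25 + -2·-4.04 = 24.08
SD(A - B) = √24.08 ≈ 4.907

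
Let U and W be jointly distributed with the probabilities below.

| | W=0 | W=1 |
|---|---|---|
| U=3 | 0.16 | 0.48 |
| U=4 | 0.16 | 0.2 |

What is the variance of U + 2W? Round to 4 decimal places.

E[U] = 3.36,  E[W] = 0.68,  E[UW] = 2.24
V(U) = 11.52 − (3.36)² = 0.2304;  V(W) = 0.68 − (0.68)² = 0.2176
Cov(U,W) = 2.24 − (3.36)(0.68) = -0.0448
V(U + 2W) = (1)²·0.2304 + (2)²·0.2176 + 2·(1)·(2)·-0.0448 = 0.9216

0.9216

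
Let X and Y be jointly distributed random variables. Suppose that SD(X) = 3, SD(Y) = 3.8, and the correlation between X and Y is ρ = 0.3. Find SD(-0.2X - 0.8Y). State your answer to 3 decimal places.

3.270

Var(X) = (3)² = 9;  Var(Y) = (3.8)² = 14.44
Cov(X,Y) = ρ·SD(X)·SD(Y) = 0.3·3·3.8 = 3.42
Var(-0.2X - 0.8Y) = (-0.2)²·Var(X) + (-0.8)²·Var(Y) + 2·(-0.2)·(-0.8)·Cov(X,Y)
= 0.04·9 + 0.64·14.44 + 0.32·3.42 = 10.696
SD(-0.2X - 0.8Y) = √10.696 ≈ 3.270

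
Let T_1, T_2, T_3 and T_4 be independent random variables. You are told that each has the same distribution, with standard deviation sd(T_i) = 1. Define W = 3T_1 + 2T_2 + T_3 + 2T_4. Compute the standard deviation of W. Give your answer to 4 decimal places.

4.2426

Var(T_i) = (1)² = 1
By independence, Var(W) = (3)²Var(T_1) + (2)²Var(T_2) + (1)²Var(T_3) + (2)²Var(T_4)
= (3)²·1 + (2)²·1 + (1)²·1 + (2)²·1 = 18
sd(W) = √18 ≈ 4.2426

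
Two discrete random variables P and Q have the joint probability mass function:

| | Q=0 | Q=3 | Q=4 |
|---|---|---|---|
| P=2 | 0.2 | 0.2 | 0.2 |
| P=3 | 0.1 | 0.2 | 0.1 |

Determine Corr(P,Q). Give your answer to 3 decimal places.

0.050

E[P] = 2.4,  E[Q] = 2.4
E[PQ] = 5.8
Cov(P,Q) = E[PQ] − E[P]E[Q] = 5.8 − (2.4)(2.4) = 0.04
V(P) = 0.24,  V(Q) = 2.64
ρ = 0.04 / √(0.24·2.64) ≈ 0.050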